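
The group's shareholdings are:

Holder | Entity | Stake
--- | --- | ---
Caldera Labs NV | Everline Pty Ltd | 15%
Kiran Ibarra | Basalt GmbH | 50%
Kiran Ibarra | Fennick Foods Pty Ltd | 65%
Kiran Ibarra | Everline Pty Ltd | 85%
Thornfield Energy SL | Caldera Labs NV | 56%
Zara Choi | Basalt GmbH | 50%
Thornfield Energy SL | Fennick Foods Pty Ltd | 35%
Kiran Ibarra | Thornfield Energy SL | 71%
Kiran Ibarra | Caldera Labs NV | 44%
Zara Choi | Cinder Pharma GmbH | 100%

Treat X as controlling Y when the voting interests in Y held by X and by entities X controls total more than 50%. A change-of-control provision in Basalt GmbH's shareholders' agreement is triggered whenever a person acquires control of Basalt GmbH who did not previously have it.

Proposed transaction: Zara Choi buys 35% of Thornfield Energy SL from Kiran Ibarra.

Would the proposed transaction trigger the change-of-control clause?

No

The purchase adds only to Zara's holdings (Kiran's stake shrinks), so Zara is the only person who could newly come to control Basalt.
Zara holds 100% of Cinder, so Zara controls Cinder.
In Basalt, Zara's side holds only 50%, not > 50%.
So before the transaction, Zara does not control Basalt.
After the purchase, Zara holds 35% of Thornfield directly, and Kiran's stake falls to 36%.
Zara's side now holds 35% of Thornfield, not > 50%, so Zara still does not control Thornfield.
After the transaction, Zara's side holds 50% of Basalt, not > 50%, so Zara still does not control Basalt.
No new person acquires control, so the clause is not triggered.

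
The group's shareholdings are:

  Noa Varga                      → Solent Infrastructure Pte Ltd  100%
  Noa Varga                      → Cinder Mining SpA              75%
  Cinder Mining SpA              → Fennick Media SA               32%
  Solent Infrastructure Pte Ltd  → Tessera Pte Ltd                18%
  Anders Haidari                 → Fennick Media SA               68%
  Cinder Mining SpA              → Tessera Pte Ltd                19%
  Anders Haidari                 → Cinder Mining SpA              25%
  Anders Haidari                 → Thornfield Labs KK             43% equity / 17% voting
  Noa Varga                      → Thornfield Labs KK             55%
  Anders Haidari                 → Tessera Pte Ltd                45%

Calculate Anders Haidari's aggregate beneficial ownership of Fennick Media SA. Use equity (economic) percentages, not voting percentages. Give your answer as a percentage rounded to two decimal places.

Anders reaches Fennick along 2 paths.
Via Cinder: 25% × 32% = 8%.
Direct stake: 68% = 68%.
Total: 8% + 68% = 76%.
Rounded: 76.00%.

76.00%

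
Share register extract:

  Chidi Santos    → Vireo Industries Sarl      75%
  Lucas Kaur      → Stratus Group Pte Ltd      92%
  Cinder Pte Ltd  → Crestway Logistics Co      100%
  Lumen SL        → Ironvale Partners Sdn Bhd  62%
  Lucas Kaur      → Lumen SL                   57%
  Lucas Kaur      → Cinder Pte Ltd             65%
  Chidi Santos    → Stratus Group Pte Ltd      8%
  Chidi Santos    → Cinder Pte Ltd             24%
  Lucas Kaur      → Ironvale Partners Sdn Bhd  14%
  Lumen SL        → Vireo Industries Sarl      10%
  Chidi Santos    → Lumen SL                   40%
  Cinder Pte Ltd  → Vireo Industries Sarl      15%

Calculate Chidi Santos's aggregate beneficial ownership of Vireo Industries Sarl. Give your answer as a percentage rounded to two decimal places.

Chidi reaches Vireo along 3 paths.
Via Lumen: 40% × 10% = 4%.
Via Cinder: 24% × 15% = 3.6%.
Direct stake: 75% = 75%.
Total: 4% + 3.6% + 75% = 82.6%.
Rounded: 82.60%.

82.60%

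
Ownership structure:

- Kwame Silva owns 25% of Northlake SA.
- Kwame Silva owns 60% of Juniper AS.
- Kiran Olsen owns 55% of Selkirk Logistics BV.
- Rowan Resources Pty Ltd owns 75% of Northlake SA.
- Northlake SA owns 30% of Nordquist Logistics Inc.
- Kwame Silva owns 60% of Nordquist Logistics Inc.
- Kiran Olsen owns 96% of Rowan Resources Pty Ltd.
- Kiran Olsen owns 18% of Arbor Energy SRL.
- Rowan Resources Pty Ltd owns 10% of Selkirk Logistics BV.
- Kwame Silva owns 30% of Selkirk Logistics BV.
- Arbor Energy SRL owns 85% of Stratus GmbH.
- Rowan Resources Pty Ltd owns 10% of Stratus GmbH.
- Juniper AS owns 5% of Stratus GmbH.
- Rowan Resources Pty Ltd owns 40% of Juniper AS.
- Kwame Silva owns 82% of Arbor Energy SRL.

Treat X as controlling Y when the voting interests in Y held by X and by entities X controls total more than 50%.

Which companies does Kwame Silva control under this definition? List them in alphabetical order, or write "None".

Arbor Energy SRL, Juniper AS, Nordquist Logistics Inc, Stratus GmbH

Kwame holds 82% of Arbor, so Kwame controls Arbor.
Kwame holds 60% of Juniper, so Kwame controls Juniper.
Arbor and Juniper together hold 85% + 5% = 90% of Stratus, so Kwame controls Stratus.
Kwame holds 60% of Nordquist, so Kwame controls Nordquist.
No other company's threshold is met.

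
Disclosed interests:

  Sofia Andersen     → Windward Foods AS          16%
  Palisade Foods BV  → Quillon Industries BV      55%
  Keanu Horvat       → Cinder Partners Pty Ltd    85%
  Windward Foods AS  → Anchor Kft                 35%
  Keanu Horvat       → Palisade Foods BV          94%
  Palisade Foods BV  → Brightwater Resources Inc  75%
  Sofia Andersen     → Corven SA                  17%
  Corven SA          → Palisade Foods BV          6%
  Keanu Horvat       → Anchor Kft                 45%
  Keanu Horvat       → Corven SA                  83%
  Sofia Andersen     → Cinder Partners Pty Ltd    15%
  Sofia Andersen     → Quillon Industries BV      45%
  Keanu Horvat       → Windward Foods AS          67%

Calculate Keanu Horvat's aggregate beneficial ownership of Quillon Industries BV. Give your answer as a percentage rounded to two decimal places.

Keanu reaches Quillon along 2 paths.
Via Palisade: 94% × 55% = 51.7%.
Via Corven → Palisade: 83% × 6% × 55% = 2.739%.
Total: 51.7% + 2.739% = 54.439%.
Rounded: 54.44%.

54.44%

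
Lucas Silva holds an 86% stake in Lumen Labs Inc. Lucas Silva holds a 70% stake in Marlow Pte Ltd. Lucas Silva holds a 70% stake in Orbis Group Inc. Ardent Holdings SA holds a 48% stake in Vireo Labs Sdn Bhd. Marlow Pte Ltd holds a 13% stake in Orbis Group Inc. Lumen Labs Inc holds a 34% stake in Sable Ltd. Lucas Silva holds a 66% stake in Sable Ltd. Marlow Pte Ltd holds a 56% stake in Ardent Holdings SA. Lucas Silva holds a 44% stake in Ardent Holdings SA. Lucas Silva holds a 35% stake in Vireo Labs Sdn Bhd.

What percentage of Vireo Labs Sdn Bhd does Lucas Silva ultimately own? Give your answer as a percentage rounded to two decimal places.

74.94%

Lucas reaches Vireo along 3 paths.
Direct stake: 35% = 35%.
Via Ardent: 44% × 48% = 21.12%.
Via Marlow → Ardent: 70% × 56% × 48% = 18.816%.
Total: 35% + 21.12% + 18.816% = 74.936%.
Rounded: 74.94%.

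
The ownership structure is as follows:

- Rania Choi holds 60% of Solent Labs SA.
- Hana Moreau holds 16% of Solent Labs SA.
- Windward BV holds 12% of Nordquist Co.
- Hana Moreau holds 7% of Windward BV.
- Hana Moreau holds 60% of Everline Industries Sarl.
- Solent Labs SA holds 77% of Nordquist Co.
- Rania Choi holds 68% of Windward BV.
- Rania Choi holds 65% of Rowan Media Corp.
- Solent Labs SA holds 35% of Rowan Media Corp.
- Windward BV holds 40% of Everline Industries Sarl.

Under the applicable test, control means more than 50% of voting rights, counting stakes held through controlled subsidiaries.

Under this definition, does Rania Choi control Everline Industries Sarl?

Rania holds 68% of Windward, so Rania controls Windward.
Rania holds 60% of Solent, so Rania controls Solent.
Rania and Solent together hold 65% + 35% = 100% of Rowan, so Rania controls Rowan.
Windward and Solent together hold 12% + 77% = 89% of Nordquist, so Rania controls Nordquist.
In Everline, Rania's side holds only 40%, not > 50%.
So Rania does not control Everline.

No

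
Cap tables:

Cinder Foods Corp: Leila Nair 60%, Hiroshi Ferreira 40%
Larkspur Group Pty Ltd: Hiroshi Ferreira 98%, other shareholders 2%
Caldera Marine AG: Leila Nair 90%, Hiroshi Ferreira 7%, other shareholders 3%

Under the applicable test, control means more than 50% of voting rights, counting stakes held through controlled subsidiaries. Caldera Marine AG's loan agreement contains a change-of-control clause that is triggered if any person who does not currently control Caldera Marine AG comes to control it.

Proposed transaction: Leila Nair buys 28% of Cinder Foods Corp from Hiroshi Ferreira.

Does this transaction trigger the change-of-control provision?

No

The purchase adds only to Leila's holdings (Hiroshi's stake shrinks), so Leila is the only person who could newly come to control Caldera.
Leila holds 90% of Caldera, so Leila controls Caldera.
So Leila already controls Caldera before the transaction.
After the purchase, Leila's direct stake in Cinder rises to 60% + 28% = 88%, and Hiroshi's stake falls to 12%.
Leila controlled Caldera already, so this is not a new person acquiring control; every other person's position is unchanged or reduced.
No new person acquires control, so the clause is not triggered.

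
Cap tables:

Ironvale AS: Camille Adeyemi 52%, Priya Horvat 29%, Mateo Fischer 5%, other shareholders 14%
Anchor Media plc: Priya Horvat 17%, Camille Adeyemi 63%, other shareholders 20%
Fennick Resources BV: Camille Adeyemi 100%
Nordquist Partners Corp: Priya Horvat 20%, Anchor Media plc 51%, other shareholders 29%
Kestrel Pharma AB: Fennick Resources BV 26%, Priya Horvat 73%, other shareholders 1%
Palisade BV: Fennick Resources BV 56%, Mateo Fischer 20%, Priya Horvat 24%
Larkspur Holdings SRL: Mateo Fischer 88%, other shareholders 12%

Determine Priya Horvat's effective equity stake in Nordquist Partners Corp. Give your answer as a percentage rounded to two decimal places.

28.67%

Priya reaches Nordquist along 2 paths.
Direct stake: 20% = 20%.
Via Anchor: 17% × 51% = 8.67%.
Total: 20% + 8.67% = 28.67%.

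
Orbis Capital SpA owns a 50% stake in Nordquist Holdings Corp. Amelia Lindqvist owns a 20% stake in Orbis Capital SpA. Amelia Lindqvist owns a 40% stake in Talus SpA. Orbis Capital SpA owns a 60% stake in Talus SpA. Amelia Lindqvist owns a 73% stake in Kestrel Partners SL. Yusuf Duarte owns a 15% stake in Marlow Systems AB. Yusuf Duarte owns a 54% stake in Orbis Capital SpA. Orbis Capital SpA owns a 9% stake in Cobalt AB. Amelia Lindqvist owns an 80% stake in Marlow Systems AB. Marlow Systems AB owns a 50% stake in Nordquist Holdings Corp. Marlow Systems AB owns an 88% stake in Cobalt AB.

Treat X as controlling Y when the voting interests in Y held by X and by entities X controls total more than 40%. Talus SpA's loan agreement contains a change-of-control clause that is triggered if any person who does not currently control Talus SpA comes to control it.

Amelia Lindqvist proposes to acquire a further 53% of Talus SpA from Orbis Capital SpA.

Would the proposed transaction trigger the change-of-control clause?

The purchase adds only to Amelia's holdings (Orbis's stake shrinks), so Amelia is the only person who could newly come to control Talus.
Amelia holds 73% of Kestrel, so Amelia controls Kestrel.
Amelia holds 80% of Marlow, so Amelia controls Marlow.
Marlow holds 50% of Nordquist, so Amelia controls Nordquist.
Marlow holds 88% of Cobalt, so Amelia controls Cobalt.
In Talus, Amelia's side holds only 40%, not > 40%.
So before the transaction, Amelia does not control Talus.
After the purchase, Amelia's direct stake in Talus rises to 40% + 53% = 93%, and Orbis's stake falls to 7%.
Amelia holds 93% of Talus, so Amelia controls Talus.
Amelia did not control Talus before and does after, so the clause is triggered.

Yes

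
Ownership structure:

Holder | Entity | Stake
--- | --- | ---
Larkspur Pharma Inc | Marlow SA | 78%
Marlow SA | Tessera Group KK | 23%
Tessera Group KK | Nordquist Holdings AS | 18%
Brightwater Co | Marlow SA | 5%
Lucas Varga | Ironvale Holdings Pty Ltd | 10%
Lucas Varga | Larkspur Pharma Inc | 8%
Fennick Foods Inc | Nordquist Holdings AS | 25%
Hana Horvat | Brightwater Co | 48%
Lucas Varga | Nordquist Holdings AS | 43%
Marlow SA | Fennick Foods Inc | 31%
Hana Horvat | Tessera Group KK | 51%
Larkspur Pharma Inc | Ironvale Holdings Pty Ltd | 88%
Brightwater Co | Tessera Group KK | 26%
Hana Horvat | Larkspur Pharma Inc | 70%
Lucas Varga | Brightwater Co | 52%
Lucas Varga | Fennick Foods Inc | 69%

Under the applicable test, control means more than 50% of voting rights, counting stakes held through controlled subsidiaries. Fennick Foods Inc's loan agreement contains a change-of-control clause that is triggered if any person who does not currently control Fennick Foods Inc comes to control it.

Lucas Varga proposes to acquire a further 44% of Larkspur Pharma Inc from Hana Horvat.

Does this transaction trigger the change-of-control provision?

The purchase adds only to Lucas's holdings (Hana's stake shrinks), so Lucas is the only person who could newly come to control Fennick.
Lucas holds 69% of Fennick, so Lucas controls Fennick.
So Lucas already controls Fennick before the transaction.
After the purchase, Lucas's direct stake in Larkspur rises to 8% + 44% = 52%, and Hana's stake falls to 26%.
Lucas controlled Fennick already, so this is not a new person acquiring control; every other person's position is unchanged or reduced.
No new person acquires control, so the clause is not triggered.

No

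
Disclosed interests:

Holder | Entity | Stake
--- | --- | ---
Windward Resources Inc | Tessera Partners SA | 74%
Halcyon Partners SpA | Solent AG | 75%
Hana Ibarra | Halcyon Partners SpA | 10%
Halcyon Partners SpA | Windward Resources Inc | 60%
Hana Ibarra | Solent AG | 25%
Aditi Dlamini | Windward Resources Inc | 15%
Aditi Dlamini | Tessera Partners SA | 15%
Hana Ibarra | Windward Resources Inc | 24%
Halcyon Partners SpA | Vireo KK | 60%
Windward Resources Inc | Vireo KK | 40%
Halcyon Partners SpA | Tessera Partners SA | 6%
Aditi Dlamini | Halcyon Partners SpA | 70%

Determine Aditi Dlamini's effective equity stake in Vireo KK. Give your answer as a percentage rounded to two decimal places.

64.80%

Aditi reaches Vireo along 3 paths.
Via Windward: 15% × 40% = 6%.
Via Halcyon → Windward: 70% × 60% × 40% = 16.8%.
Via Halcyon: 70% × 60% = 42%.
Total: 6% + 16.8% + 42% = 64.8%.
Rounded: 64.80%.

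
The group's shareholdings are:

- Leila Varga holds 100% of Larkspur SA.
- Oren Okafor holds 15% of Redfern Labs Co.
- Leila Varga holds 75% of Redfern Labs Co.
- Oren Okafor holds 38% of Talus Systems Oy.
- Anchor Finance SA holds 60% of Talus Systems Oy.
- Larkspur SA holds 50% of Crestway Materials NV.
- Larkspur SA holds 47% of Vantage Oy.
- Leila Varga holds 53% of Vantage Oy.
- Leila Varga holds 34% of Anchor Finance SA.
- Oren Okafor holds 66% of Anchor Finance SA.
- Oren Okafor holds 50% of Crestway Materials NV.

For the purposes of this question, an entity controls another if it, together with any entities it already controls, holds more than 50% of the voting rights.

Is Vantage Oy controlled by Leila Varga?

Leila holds 100% of Larkspur, so Leila controls Larkspur.
Larkspur and Leila together hold 47% + 53% = 100% of Vantage, so Leila controls Vantage.

Yes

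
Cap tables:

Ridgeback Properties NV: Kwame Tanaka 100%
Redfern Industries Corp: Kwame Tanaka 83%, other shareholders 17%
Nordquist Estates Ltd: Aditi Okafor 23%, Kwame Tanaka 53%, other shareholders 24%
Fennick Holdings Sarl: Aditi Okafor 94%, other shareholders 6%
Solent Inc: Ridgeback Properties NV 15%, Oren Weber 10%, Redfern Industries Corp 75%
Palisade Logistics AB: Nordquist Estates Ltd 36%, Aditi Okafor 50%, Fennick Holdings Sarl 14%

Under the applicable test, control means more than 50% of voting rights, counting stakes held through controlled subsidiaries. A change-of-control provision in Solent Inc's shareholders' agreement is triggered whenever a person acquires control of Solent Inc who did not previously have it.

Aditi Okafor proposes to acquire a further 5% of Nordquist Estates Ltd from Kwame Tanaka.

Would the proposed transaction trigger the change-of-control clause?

No

The purchase adds only to Aditi's holdings (Kwame's stake shrinks), so Aditi is the only person who could newly come to control Solent.
Aditi holds 94% of Fennick, so Aditi controls Fennick.
Aditi and Fennick together hold 50% + 14% = 64% of Palisade, so Aditi controls Palisade.
Neither Aditi nor any entity Aditi controls holds any voting interest in Solent.
So before the transaction, Aditi does not control Solent.
After the purchase, Aditi's direct stake in Nordquist rises to 23% + 5% = 28%, and Kwame's stake falls to 48%.
Aditi's side now holds 28% of Nordquist, not > 50%, so Aditi still does not control Nordquist.
After the transaction, neither Aditi nor any entity Aditi controls holds a voting interest in Solent, so Aditi still does not control it.
No new person acquires control, so the clause is not triggered.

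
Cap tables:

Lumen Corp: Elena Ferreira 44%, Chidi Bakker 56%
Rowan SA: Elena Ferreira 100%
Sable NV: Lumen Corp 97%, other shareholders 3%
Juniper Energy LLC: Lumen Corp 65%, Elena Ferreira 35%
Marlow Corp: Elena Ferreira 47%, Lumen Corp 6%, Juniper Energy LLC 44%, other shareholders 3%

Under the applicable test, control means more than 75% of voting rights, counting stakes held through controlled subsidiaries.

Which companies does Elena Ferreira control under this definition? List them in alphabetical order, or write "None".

Elena holds 100% of Rowan, so Elena controls Rowan.
No other company's threshold is met.

Rowan SA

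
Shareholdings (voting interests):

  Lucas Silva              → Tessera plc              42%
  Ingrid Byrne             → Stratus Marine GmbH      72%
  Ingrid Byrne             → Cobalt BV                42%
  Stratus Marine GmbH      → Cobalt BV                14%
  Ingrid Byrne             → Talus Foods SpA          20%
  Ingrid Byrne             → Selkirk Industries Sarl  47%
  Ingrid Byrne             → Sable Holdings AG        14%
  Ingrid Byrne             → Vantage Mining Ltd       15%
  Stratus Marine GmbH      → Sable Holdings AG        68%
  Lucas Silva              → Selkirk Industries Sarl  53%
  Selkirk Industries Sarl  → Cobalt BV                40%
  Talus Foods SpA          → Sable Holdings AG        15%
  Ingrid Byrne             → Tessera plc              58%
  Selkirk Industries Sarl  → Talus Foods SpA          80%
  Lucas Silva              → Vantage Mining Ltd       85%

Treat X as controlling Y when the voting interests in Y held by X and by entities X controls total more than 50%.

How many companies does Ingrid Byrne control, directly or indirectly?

4

Ingrid holds 72% of Stratus, so Ingrid controls Stratus.
Stratus and Ingrid together hold 14% + 42% = 56% of Cobalt, so Ingrid controls Cobalt.
Stratus and Ingrid together hold 68% + 14% = 82% of Sable, so Ingrid controls Sable.
Ingrid holds 58% of Tessera, so Ingrid controls Tessera.
No other company's threshold is met.
Ingrid controls 4 companies.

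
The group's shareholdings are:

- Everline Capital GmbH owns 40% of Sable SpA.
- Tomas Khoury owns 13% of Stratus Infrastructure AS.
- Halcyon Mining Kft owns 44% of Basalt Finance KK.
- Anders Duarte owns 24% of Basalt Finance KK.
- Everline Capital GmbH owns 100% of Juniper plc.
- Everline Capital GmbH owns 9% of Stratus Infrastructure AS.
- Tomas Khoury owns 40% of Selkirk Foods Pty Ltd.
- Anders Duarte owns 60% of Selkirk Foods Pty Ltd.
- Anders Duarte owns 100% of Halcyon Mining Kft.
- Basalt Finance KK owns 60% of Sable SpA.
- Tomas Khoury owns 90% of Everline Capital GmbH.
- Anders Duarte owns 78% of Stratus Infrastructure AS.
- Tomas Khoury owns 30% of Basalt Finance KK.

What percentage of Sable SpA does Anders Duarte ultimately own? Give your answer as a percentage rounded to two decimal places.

Anders reaches Sable along 2 paths.
Via Basalt: 24% × 60% = 14.4%.
Via Halcyon → Basalt: 100% × 44% × 60% = 26.4%.
Total: 14.4% + 26.4% = 40.8%.
Rounded: 40.80%.

40.80%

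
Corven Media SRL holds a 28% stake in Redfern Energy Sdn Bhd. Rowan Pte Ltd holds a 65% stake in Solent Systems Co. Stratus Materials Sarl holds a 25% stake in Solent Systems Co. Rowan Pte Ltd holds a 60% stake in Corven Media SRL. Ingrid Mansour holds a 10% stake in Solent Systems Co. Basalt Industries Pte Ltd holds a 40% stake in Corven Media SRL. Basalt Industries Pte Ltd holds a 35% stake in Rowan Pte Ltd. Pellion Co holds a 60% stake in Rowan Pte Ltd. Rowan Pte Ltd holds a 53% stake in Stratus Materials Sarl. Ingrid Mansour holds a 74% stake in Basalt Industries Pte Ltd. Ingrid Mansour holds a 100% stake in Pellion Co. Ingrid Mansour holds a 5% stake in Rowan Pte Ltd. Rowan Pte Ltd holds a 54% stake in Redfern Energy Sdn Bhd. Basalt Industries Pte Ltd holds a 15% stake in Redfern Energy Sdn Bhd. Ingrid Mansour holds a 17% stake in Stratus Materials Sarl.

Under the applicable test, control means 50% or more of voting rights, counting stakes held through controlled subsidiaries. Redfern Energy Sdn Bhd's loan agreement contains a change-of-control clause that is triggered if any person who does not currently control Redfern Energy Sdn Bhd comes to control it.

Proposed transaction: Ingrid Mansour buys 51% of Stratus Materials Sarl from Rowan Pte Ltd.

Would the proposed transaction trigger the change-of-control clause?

No

The purchase adds only to Ingrid's holdings (Rowan's stake shrinks), so Ingrid is the only person who could newly come to control Redfern.
Ingrid holds 100% of Pellion, so Ingrid controls Pellion.
Ingrid holds 74% of Basalt, so Ingrid controls Basalt.
Ingrid and Pellion and Basalt together hold 5% + 60% + 35% = 100% of Rowan, so Ingrid controls Rowan.
Basalt and Rowan together hold 40% + 60% = 100% of Corven, so Ingrid controls Corven.
Rowan and Basalt and Corven together hold 54% + 15% + 28% = 97% of Redfern, so Ingrid controls Redfern.
So Ingrid already controls Redfern before the transaction.
After the purchase, Ingrid's direct stake in Stratus rises to 17% + 51% = 68%, and Rowan's stake falls to 2%.
Ingrid controlled Redfern already, so this is not a new person acquiring control; every other person's position is unchanged or reduced.
No new person acquires control, so the clause is not triggered.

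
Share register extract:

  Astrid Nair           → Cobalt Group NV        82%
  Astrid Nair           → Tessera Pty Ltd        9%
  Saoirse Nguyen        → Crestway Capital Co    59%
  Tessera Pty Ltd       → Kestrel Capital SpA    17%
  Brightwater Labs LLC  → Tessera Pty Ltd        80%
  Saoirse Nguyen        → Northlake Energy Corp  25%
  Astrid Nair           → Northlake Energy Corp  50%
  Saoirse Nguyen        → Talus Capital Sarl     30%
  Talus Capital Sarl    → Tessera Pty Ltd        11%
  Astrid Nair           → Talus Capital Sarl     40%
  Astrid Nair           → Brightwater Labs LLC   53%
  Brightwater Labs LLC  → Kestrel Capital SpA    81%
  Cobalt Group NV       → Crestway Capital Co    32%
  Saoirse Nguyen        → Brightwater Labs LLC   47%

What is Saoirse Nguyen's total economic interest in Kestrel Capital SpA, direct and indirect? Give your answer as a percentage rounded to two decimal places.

45.02%

Saoirse reaches Kestrel along 3 paths.
Via Brightwater: 47% × 81% = 38.07%.
Via Talus → Tessera: 30% × 11% × 17% = 0.561%.
Via Brightwater → Tessera: 47% × 80% × 17% = 6.392%.
Total: 38.07% + 0.561% + 6.392% = 45.023%.
Rounded: 45.02%.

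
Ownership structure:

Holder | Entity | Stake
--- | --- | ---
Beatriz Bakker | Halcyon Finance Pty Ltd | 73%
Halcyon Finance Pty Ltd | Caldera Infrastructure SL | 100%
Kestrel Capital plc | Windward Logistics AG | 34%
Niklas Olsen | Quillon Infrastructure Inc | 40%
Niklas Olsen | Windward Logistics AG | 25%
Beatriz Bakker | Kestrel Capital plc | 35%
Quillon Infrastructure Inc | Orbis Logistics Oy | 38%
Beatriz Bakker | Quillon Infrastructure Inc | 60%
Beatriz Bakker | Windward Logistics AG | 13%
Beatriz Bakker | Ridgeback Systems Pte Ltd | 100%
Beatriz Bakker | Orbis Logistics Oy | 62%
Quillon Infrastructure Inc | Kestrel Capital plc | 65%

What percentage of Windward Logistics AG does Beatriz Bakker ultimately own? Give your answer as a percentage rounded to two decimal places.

Beatriz reaches Windward along 3 paths.
Via Quillon → Kestrel: 60% × 65% × 34% = 13.26%.
Via Kestrel: 35% × 34% = 11.9%.
Direct stake: 13% = 13%.
Total: 13.26% + 11.9% + 13% = 38.16%.

38.16%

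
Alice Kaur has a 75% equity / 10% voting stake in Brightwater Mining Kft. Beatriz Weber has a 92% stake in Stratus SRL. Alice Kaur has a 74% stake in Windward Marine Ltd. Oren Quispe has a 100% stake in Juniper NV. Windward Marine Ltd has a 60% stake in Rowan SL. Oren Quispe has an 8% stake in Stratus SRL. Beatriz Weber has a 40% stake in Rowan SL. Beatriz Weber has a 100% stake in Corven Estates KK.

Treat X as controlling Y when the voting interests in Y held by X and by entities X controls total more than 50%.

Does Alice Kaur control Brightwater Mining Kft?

No

Alice holds 74% of Windward, so Alice controls Windward.
Windward holds 60% of Rowan, so Alice controls Rowan.
In Brightwater, Alice's side holds only 10%, not > 50%.
So Alice does not control Brightwater.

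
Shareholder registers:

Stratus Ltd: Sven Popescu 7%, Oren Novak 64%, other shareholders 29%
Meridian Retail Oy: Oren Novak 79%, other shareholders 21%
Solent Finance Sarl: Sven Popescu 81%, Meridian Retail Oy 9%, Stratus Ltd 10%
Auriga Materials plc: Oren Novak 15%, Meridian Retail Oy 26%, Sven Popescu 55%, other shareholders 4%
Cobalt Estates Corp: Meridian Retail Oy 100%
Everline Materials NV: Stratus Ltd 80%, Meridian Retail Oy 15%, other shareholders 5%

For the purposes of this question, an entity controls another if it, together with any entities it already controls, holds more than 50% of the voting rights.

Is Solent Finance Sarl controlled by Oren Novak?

No

Oren holds 64% of Stratus, so Oren controls Stratus.
Oren holds 79% of Meridian, so Oren controls Meridian.
Meridian holds 100% of Cobalt, so Oren controls Cobalt.
Stratus and Meridian together hold 80% + 15% = 95% of Everline, so Oren controls Everline.
In Solent, Oren's side holds only 9% + 10% = 19%, not > 50%.
So Oren does not control Solent.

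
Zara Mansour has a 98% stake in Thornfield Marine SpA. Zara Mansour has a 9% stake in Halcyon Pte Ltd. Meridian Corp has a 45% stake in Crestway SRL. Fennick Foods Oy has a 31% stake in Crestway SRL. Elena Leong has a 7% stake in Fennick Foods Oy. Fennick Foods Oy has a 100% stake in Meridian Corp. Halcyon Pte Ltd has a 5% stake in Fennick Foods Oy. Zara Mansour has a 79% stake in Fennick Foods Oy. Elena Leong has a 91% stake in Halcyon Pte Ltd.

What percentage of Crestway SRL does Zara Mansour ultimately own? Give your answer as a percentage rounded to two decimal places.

60.38%

Zara reaches Crestway along 4 paths.
Via Halcyon → Fennick → Meridian: 9% × 5% × 100% × 45% = 0.2025%.
Via Fennick → Meridian: 79% × 100% × 45% = 35.55%.
Via Halcyon → Fennick: 9% × 5% × 31% = 0.1395%.
Via Fennick: 79% × 31% = 24.49%.
Total: 0.2025% + 35.55% + 0.1395% + 24.49% = 60.382%.
Rounded: 60.38%.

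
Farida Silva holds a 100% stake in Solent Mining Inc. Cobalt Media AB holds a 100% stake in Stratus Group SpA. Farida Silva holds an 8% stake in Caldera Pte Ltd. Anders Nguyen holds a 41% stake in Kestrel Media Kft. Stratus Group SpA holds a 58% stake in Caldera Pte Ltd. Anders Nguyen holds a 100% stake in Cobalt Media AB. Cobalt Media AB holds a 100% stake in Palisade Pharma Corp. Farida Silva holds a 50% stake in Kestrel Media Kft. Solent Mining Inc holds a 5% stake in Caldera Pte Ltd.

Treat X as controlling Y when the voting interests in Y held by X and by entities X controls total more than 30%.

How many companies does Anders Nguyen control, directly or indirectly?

Anders holds 100% of Cobalt, so Anders controls Cobalt.
Anders holds 41% of Kestrel, so Anders controls Kestrel.
Cobalt holds 100% of Stratus, so Anders controls Stratus.
Stratus holds 58% of Caldera, so Anders controls Caldera.
Cobalt holds 100% of Palisade, so Anders controls Palisade.
No other company's threshold is met.
Anders controls 5 companies.

5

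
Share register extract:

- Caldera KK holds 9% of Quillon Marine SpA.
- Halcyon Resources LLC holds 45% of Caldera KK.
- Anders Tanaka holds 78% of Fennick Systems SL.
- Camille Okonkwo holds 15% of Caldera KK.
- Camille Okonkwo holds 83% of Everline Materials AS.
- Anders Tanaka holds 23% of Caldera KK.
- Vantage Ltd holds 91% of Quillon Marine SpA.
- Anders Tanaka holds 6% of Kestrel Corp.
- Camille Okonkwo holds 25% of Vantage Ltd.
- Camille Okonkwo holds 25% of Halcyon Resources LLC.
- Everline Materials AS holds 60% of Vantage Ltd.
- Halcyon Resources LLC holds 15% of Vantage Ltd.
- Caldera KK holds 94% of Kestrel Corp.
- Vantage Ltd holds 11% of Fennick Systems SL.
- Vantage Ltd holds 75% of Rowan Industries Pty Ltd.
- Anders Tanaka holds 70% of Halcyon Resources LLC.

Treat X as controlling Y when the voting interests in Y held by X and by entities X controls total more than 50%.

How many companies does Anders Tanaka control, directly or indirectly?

Anders holds 70% of Halcyon, so Anders controls Halcyon.
Anders and Halcyon together hold 23% + 45% = 68% of Caldera, so Anders controls Caldera.
Anders and Caldera together hold 6% + 94% = 100% of Kestrel, so Anders controls Kestrel.
Anders holds 78% of Fennick, so Anders controls Fennick.
No other company's threshold is met.
Anders controls 4 companies.

4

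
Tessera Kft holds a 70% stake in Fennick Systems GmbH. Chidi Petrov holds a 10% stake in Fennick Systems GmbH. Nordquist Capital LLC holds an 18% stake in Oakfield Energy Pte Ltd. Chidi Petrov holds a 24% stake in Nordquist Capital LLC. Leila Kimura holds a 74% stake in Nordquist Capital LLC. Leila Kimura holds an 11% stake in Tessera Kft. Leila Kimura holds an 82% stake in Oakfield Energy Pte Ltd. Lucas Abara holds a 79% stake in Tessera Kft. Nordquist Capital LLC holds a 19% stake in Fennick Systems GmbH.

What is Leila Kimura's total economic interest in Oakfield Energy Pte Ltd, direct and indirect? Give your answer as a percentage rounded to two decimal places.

95.32%

Leila reaches Oakfield along 2 paths.
Direct stake: 82% = 82%.
Via Nordquist: 74% × 18% = 13.32%.
Total: 82% + 13.32% = 95.32%.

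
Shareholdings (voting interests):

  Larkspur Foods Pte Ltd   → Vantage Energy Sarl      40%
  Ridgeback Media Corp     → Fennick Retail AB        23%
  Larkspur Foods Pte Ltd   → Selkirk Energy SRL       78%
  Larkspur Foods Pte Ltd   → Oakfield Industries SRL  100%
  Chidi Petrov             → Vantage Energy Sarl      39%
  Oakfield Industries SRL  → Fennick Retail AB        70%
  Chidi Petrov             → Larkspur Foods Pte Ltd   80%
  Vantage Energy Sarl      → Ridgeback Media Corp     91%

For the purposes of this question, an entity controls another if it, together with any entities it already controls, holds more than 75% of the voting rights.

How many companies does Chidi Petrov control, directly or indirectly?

Chidi holds 80% of Larkspur, so Chidi controls Larkspur.
Larkspur and Chidi together hold 40% + 39% = 79% of Vantage, so Chidi controls Vantage.
Vantage holds 91% of Ridgeback, so Chidi controls Ridgeback.
Larkspur holds 100% of Oakfield, so Chidi controls Oakfield.
Larkspur holds 78% of Selkirk, so Chidi controls Selkirk.
Oakfield and Ridgeback together hold 70% + 23% = 93% of Fennick, so Chidi controls Fennick.
Chidi controls 6 companies.

6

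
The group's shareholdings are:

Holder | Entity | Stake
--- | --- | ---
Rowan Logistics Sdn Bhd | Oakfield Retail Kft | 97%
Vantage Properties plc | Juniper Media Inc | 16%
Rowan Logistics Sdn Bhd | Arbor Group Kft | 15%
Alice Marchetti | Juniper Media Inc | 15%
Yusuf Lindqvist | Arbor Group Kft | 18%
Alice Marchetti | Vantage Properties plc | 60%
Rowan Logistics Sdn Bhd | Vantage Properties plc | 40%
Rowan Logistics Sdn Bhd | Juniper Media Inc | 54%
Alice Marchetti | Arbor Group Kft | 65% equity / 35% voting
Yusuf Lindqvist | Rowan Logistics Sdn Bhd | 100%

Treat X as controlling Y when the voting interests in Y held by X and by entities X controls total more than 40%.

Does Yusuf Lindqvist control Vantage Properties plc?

Yusuf holds 100% of Rowan, so Yusuf controls Rowan.
Rowan holds 54% of Juniper, so Yusuf controls Juniper.
Rowan holds 97% of Oakfield, so Yusuf controls Oakfield.
In Vantage, Yusuf's side holds only 40%, not > 40%.
So Yusuf does not control Vantage.

No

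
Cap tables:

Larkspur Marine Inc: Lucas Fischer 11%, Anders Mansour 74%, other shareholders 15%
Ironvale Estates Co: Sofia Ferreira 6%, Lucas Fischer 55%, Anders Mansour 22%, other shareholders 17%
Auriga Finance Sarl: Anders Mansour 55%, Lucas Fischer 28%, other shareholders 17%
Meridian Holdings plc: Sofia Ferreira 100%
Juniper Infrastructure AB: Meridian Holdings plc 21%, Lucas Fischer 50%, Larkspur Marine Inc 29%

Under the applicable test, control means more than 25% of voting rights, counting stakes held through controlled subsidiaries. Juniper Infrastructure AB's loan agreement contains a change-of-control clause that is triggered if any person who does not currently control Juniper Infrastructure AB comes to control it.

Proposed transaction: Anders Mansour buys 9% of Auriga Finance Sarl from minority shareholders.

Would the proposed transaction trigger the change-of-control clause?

No

The purchase changes only Anders's holdings, so Anders is the only person who could newly come to control Juniper.
Anders holds 74% of Larkspur, so Anders controls Larkspur.
Larkspur holds 29% of Juniper, so Anders controls Juniper.
So Anders already controls Juniper before the transaction.
After the purchase, Anders's direct stake in Auriga rises to 55% + 9% = 64%.
Anders controlled Juniper already, so this is not a new person acquiring control; every other person's position is unchanged or reduced.
No new person acquires control, so the clause is not triggered.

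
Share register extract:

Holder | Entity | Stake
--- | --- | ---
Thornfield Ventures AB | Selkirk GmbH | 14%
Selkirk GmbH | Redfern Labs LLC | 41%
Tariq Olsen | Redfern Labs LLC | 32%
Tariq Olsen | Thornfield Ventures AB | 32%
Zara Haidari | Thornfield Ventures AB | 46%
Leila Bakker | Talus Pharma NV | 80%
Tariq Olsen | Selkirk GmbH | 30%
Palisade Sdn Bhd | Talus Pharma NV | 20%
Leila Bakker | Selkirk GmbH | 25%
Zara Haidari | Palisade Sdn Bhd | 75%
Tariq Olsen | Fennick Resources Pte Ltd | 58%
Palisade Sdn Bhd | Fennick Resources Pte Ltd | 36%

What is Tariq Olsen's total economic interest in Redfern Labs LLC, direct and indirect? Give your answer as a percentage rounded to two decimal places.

46.14%

Tariq reaches Redfern along 3 paths.
Direct stake: 32% = 32%.
Via Thornfield → Selkirk: 32% × 14% × 41% = 1.8368%.
Via Selkirk: 30% × 41% = 12.3%.
Total: 32% + 1.8368% + 12.3% = 46.1368%.
Rounded: 46.14%.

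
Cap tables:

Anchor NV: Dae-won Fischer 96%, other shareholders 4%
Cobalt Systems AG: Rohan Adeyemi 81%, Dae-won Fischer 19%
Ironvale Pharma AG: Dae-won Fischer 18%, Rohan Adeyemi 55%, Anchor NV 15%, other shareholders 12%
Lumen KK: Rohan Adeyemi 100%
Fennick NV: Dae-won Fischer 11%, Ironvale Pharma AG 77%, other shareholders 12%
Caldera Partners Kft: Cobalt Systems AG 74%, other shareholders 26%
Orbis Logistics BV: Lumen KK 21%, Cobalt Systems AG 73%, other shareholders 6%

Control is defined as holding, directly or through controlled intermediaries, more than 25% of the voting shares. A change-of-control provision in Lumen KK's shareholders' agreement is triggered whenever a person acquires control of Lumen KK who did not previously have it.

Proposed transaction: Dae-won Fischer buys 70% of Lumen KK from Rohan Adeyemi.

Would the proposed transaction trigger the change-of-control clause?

Yes

The purchase adds only to Dae-won's holdings (Rohan's stake shrinks), so Dae-won is the only person who could newly come to control Lumen.
Dae-won holds 96% of Anchor, so Dae-won controls Anchor.
Dae-won and Anchor together hold 18% + 15% = 33% of Ironvale, so Dae-won controls Ironvale.
Dae-won and Ironvale together hold 11% + 77% = 88% of Fennick, so Dae-won controls Fennick.
Neither Dae-won nor any entity Dae-won controls holds any voting interest in Lumen.
So before the transaction, Dae-won does not control Lumen.
After the purchase, Dae-won holds 70% of Lumen directly, and Rohan's stake falls to 30%.
Dae-won holds 70% of Lumen, so Dae-won controls Lumen.
Dae-won did not control Lumen before and does after, so the clause is triggered.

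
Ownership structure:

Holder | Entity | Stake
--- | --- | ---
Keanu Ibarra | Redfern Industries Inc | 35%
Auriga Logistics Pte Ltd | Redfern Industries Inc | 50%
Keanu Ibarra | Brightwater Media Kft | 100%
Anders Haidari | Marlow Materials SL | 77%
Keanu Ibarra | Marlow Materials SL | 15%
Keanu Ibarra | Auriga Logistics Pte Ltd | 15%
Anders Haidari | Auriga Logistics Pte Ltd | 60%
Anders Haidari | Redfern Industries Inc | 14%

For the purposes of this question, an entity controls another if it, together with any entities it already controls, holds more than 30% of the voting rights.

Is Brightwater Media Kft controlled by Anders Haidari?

Anders holds 60% of Auriga, so Anders controls Auriga.
Auriga and Anders together hold 50% + 14% = 64% of Redfern, so Anders controls Redfern.
Anders holds 77% of Marlow, so Anders controls Marlow.
Neither Anders nor any entity Anders controls holds any voting interest in Brightwater.
So Anders does not control Brightwater.

No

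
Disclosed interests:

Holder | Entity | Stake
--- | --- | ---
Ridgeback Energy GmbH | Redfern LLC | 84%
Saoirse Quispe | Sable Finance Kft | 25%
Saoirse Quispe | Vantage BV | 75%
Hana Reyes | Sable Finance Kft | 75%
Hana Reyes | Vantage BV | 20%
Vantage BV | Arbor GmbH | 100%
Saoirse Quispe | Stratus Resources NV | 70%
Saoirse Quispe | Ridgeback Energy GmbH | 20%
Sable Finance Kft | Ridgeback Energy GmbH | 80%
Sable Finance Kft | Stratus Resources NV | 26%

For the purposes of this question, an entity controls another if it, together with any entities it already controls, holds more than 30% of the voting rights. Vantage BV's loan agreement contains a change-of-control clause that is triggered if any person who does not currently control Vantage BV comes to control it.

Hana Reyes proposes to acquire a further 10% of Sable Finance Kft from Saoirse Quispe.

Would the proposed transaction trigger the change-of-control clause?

The purchase adds only to Hana's holdings (Saoirse's stake shrinks), so Hana is the only person who could newly come to control Vantage.
Hana holds 75% of Sable, so Hana controls Sable.
Sable holds 80% of Ridgeback, so Hana controls Ridgeback.
Ridgeback holds 84% of Redfern, so Hana controls Redfern.
In Vantage, Hana's side holds only 20%, not > 30%.
So before the transaction, Hana does not control Vantage.
After the purchase, Hana's direct stake in Sable rises to 75% + 10% = 85%, and Saoirse's stake falls to 15%.
Hana holds 85% of Sable, so Hana controls Sable.
After the transaction, Hana's side holds 20% of Vantage, not > 30%, so Hana still does not control Vantage.
No new person acquires control, so the clause is not triggered.

No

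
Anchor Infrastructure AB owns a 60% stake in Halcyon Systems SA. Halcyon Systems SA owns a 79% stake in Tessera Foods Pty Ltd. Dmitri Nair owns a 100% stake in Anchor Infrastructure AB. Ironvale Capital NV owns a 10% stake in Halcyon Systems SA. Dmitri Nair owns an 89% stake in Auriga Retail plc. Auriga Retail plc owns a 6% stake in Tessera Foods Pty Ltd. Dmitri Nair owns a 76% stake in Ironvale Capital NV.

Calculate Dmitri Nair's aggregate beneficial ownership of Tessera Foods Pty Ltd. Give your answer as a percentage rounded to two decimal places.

Dmitri reaches Tessera along 3 paths.
Via Ironvale → Halcyon: 76% × 10% × 79% = 6.004%.
Via Anchor → Halcyon: 100% × 60% × 79% = 47.4%.
Via Auriga: 89% × 6% = 5.34%.
Total: 6.004% + 47.4% + 5.34% = 58.744%.
Rounded: 58.74%.

58.74%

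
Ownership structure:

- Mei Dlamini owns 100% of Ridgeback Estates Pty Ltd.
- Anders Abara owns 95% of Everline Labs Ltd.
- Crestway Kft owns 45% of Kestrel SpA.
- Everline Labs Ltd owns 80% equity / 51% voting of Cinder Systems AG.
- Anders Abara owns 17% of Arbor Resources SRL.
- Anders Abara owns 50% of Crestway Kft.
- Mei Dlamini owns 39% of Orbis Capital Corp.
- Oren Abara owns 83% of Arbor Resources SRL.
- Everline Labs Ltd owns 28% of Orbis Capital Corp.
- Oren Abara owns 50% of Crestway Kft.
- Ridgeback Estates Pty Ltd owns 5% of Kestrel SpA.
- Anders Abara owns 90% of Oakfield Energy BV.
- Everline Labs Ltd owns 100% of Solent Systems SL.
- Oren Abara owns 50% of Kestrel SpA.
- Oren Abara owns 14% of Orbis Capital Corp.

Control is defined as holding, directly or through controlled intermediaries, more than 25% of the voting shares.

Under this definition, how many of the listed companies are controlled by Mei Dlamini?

Mei holds 39% of Orbis, so Mei controls Orbis.
Mei holds 100% of Ridgeback, so Mei controls Ridgeback.
No other company's threshold is met.
Mei controls 2 companies.

2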